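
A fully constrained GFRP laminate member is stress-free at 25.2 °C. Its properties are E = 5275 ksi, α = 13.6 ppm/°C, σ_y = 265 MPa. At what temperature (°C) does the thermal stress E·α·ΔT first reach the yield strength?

561 °C

E = 5275 ksi = 36.37 GPa.
E·α·ΔT = 265.0 MPa ⇒ ΔT = 265.0 / (36.37×10³ × 13.6×10⁻⁶) = 535.8 K.
T = 25.2 + 535.8 = 561.0 °C.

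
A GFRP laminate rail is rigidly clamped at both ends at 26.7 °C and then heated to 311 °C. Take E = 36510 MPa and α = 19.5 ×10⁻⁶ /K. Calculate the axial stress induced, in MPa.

E = 36510 MPa = 36.51 GPa.
ΔT = 284.3 K. Constrained thermal stress σ = E·α·ΔT = 36.51×10³ MPa × 19.5×10⁻⁶ × 284.3 = 202 MPa (compressive).

202 MPa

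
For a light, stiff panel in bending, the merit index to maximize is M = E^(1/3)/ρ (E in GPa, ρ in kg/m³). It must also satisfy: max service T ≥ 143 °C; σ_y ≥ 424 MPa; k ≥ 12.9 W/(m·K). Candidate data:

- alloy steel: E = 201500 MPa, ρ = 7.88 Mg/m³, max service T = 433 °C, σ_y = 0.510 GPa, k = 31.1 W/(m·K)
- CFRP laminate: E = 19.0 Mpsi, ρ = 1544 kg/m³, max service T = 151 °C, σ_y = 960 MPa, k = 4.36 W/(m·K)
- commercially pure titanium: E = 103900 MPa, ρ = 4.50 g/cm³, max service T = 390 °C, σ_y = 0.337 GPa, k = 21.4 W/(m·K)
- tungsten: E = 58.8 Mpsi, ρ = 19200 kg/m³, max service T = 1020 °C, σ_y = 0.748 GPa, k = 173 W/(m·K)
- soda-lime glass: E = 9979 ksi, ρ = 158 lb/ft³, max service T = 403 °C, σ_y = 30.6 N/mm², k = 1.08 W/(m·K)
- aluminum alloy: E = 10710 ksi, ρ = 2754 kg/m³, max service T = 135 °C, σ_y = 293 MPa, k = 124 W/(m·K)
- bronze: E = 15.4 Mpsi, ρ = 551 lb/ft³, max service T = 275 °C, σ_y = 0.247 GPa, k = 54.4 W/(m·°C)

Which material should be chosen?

Screen on constraints: max service T ≥ 143 °C; σ_y ≥ 424 MPa; k ≥ 12.9 W/(m·K). Survivors: alloy steel, tungsten.
In SI units:
  alloy steel: E = 201.5 GPa, ρ = 7880 kg/m³
  tungsten: E = 405.4 GPa, ρ = 19200 kg/m³
  alloy steel: M = 0.744×10⁻³
  tungsten: M = 0.385×10⁻³
Alloy steel has the largest M.

alloy steel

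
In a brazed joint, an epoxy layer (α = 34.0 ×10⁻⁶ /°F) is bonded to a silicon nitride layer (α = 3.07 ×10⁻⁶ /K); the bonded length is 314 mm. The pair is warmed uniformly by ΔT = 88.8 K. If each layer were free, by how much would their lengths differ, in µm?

epoxy: α = 34.0×10⁻⁶/°F × 9/5 = 61.2×10⁻⁶/K.
Δα = |61.2 − 3.07|×10⁻⁶/K = 58.1×10⁻⁶/K.
ΔL_mismatch = Δα·L·ΔT = 58.1×10⁻⁶ × 314.0 mm × 88.8 K = 1620 µm.

1620 µm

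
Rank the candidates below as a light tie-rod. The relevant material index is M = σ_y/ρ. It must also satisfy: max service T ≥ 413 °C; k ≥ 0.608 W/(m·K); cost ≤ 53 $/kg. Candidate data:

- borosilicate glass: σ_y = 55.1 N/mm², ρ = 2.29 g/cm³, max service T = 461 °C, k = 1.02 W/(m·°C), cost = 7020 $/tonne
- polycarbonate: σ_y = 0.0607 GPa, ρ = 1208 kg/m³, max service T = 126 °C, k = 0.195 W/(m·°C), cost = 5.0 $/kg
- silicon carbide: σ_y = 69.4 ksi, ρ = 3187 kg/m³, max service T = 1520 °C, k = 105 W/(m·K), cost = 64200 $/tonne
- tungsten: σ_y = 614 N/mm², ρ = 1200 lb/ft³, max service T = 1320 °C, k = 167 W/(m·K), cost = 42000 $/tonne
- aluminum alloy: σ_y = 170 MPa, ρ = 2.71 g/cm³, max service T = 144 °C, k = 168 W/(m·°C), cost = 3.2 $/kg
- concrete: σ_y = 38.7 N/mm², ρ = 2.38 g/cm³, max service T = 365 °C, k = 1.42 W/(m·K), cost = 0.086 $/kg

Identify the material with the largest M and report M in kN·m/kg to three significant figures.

Screen on constraints: max service T ≥ 413 °C; k ≥ 0.608 W/(m·K); cost ≤ 53 $/kg. Survivors: borosilicate glass, tungsten.
Normalizing units and computing the index:
  borosilicate glass: σ_y = 55.10 MPa, ρ = 2290 kg/m³
  tungsten: σ_y = 614.0 MPa, ρ = 19220 kg/m³
  tungsten: M = 31.9 kN·m/kg
  borosilicate glass: M = 24.1 kN·m/kg
Highest index: tungsten.

tungsten, M = 31.9 kN·m/kg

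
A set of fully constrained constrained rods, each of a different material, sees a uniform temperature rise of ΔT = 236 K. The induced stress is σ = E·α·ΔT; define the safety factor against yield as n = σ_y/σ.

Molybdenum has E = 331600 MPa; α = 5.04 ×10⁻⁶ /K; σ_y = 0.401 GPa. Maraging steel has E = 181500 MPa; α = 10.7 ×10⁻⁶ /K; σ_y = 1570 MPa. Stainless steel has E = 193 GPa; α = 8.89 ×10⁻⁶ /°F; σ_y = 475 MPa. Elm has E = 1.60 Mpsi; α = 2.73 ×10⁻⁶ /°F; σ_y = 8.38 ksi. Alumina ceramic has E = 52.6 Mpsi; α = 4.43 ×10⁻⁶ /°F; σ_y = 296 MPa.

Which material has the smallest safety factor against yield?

alumina ceramic

Converting E to GPa, α to ×10⁻⁶/K, σ_y to MPa, then σ and n for each:
  molybdenum: E = 331.6, α = 5.04, σ_y = 401.0 → σ = 394 MPa, n = 1.02
  maraging steel: E = 181.5, α = 10.7, σ_y = 1570 → σ = 458 MPa, n = 3.43
  stainless steel: E = 193.0, α = 16.0, σ_y = 475.0 → σ = 729 MPa, n = 0.652
  elm: E = 11.03, α = 4.91, σ_y = 57.78 → σ = 12.8 MPa, n = 4.52
  alumina ceramic: E = 362.7, α = 7.97, σ_y = 296.0 → σ = 682 MPa, n = 0.434
The minimum is alumina ceramic at n = 0.434.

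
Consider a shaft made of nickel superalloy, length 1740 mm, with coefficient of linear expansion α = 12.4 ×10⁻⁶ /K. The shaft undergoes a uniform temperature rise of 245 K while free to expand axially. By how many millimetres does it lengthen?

5.29 mm

ΔL = α·L₀·ΔT = 12.4×10⁻⁶ × 1740 mm × 245.0 K = 5.29 mm.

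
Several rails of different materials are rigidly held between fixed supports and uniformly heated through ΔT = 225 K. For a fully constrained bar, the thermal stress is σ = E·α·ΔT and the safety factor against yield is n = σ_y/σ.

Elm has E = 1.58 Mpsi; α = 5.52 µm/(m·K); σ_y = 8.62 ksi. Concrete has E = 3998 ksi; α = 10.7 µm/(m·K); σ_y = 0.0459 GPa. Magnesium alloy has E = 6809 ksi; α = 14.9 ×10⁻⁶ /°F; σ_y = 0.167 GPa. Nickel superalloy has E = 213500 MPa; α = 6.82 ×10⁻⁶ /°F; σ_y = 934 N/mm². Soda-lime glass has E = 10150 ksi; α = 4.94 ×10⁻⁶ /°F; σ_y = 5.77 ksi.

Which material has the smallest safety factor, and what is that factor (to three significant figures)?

With everything in SI (GPa, ×10⁻⁶/K, MPa):
  elm: E = 10.89, α = 5.52, σ_y = 59.43 → σ = 13.5 MPa, n = 4.39
  concrete: E = 27.57, α = 10.7, σ_y = 45.90 → σ = 66.4 MPa, n = 0.692
  magnesium alloy: E = 46.95, α = 26.8, σ_y = 167.0 → σ = 283 MPa, n = 0.589
  nickel superalloy: E = 213.5, α = 12.3, σ_y = 934.0 → σ = 590 MPa, n = 1.58
  soda-lime glass: E = 69.98, α = 8.89, σ_y = 39.78 → σ = 140 MPa, n = 0.284
Smallest n: soda-lime glass with n = 0.284.

soda-lime glass, n = 0.284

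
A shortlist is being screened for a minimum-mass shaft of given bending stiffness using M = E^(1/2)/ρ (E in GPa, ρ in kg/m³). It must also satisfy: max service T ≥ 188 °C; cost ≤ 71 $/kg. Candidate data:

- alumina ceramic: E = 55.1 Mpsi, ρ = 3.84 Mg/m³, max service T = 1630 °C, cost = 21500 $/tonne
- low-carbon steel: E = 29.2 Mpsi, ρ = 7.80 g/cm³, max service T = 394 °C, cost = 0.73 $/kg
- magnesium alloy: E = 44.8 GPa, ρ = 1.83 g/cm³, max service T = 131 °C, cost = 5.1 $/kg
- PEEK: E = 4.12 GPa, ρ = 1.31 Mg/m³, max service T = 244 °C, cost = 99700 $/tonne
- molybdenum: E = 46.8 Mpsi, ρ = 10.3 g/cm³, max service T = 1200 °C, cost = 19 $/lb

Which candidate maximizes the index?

Screen on constraints: max service T ≥ 188 °C; cost ≤ 71 $/kg. Survivors: alumina ceramic, low-carbon steel, molybdenum.
Normalizing units and computing the index:
  alumina ceramic: E = 379.9 GPa, ρ = 3840 kg/m³
  low-carbon steel: E = 201.3 GPa, ρ = 7800 kg/m³
  molybdenum: E = 322.7 GPa, ρ = 10300 kg/m³
  alumina ceramic: M = 5.08×10⁻³
  low-carbon steel: M = 1.82×10⁻³
  molybdenum: M = 1.74×10⁻³
Highest index: alumina ceramic.

alumina ceramic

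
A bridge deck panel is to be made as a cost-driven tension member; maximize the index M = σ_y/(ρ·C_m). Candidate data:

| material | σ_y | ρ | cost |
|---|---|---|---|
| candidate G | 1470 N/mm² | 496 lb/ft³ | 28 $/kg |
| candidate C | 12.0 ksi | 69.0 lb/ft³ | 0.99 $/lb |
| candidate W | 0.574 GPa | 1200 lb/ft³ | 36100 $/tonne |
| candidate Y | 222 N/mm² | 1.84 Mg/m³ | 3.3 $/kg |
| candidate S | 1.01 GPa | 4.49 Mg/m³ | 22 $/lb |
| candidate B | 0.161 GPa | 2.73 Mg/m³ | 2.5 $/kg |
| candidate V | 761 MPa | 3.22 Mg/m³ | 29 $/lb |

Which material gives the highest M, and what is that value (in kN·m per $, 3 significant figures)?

Convert each candidate to consistent units, then evaluate M:
  candidate G: σ_y = 1470 MPa, ρ = 7945 kg/m³, cost = 28.00 $/kg
  candidate C: σ_y = 82.74 MPa, ρ = 1105 kg/m³, cost = 2.183 $/kg
  candidate W: σ_y = 574.0 MPa, ρ = 19220 kg/m³, cost = 36.10 $/kg
  candidate Y: σ_y = 222.0 MPa, ρ = 1840 kg/m³, cost = 3.300 $/kg
  candidate S: σ_y = 1010 MPa, ρ = 4490 kg/m³, cost = 48.50 $/kg
  candidate B: σ_y = 161.0 MPa, ρ = 2730 kg/m³, cost = 2.500 $/kg
  candidate V: σ_y = 761.0 MPa, ρ = 3220 kg/m³, cost = 63.93 $/kg
  candidate Y: M = 36.6 kN·m per $
  candidate C: M = 34.3 kN·m per $
  candidate B: M = 23.6 kN·m per $
  candidate G: M = 6.61 kN·m per $
  candidate S: M = 4.64 kN·m per $
  candidate V: M = 3.70 kN·m per $
  candidate W: M = 0.827 kN·m per $
Highest index: candidate Y.

candidate Y, M = 36.6 kN·m per $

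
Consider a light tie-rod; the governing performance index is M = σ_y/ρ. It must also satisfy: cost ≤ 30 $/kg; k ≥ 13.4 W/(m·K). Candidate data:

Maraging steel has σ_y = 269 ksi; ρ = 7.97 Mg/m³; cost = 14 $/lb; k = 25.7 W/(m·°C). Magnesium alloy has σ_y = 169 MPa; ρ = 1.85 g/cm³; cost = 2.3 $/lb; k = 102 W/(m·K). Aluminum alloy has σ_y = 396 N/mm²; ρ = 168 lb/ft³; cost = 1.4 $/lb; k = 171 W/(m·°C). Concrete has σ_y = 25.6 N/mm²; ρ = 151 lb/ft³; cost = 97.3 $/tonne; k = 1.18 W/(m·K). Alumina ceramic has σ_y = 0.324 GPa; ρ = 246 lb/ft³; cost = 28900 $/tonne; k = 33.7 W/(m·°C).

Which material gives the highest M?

aluminum alloy

Screen on constraints: cost ≤ 30 $/kg; k ≥ 13.4 W/(m·K). Survivors: magnesium alloy, aluminum alloy, alumina ceramic.
Putting every candidate on a common basis:
  magnesium alloy: σ_y = 169.0 MPa, ρ = 1850 kg/m³
  aluminum alloy: σ_y = 396.0 MPa, ρ = 2691 kg/m³
  alumina ceramic: σ_y = 324.0 MPa, ρ = 3941 kg/m³
  aluminum alloy: M = 147 kN·m/kg
  magnesium alloy: M = 91.4 kN·m/kg
  alumina ceramic: M = 82.2 kN·m/kg
The maximum is for aluminum alloy.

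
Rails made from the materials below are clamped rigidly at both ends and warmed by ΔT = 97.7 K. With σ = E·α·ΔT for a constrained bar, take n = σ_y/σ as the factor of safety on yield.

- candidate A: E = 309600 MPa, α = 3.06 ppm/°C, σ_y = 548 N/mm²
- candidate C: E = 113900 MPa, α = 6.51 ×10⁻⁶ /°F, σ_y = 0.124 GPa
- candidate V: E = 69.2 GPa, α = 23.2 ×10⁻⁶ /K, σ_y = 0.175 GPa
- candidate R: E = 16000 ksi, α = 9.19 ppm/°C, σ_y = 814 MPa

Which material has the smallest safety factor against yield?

candidate C

In consistent units (E in GPa, α in ×10⁻⁶/K, σ_y in MPa):
  candidate A: E = 309.6, α = 3.06, σ_y = 548.0 → σ = 92.6 MPa, n = 5.92
  candidate C: E = 113.9, α = 11.7, σ_y = 124.0 → σ = 130 MPa, n = 0.951
  candidate V: E = 69.20, α = 23.2, σ_y = 175.0 → σ = 157 MPa, n = 1.12
  candidate R: E = 110.3, α = 9.19, σ_y = 814.0 → σ = 99.0 MPa, n = 8.22
Candidate C has the lowest safety factor, n = 0.951.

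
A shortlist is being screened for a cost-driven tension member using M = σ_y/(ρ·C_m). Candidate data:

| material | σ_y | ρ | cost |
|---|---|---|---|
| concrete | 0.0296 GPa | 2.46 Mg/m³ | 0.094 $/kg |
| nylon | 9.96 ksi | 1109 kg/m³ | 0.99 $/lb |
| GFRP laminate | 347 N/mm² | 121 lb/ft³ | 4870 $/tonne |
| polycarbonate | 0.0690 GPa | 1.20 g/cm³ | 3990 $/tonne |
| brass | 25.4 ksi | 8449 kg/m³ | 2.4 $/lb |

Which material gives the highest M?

concrete

Putting every candidate on a common basis:
  concrete: σ_y = 29.60 MPa, ρ = 2460 kg/m³, cost = 0.09400 $/kg
  nylon: σ_y = 68.67 MPa, ρ = 1109 kg/m³, cost = 2.183 $/kg
  GFRP laminate: σ_y = 347.0 MPa, ρ = 1938 kg/m³, cost = 4.870 $/kg
  polycarbonate: σ_y = 69.00 MPa, ρ = 1200 kg/m³, cost = 3.990 $/kg
  brass: σ_y = 175.1 MPa, ρ = 8449 kg/m³, cost = 5.291 $/kg
  concrete: M = 128 kN·m per $
  GFRP laminate: M = 36.8 kN·m per $
  nylon: M = 28.4 kN·m per $
  polycarbonate: M = 14.4 kN·m per $
  brass: M = 3.92 kN·m per $
Concrete has the largest M.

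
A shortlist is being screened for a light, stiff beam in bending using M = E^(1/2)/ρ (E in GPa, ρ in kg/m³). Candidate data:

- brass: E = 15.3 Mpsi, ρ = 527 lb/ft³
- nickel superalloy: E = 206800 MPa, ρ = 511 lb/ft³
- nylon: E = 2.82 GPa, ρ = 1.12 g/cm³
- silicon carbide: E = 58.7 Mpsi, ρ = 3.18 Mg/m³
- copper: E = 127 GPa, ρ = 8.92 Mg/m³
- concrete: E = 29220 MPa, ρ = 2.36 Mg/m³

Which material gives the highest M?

silicon carbide

Normalizing units and computing the index:
  brass: E = 105.5 GPa, ρ = 8442 kg/m³
  nickel superalloy: E = 206.8 GPa, ρ = 8185 kg/m³
  nylon: E = 2.820 GPa, ρ = 1120 kg/m³
  silicon carbide: E = 404.7 GPa, ρ = 3180 kg/m³
  copper: E = 127.0 GPa, ρ = 8920 kg/m³
  concrete: E = 29.22 GPa, ρ = 2360 kg/m³
  silicon carbide: M = 6.33×10⁻³
  concrete: M = 2.29×10⁻³
  nickel superalloy: M = 1.76×10⁻³
  nylon: M = 1.50×10⁻³
  copper: M = 1.26×10⁻³
  brass: M = 1.22×10⁻³
The maximum is for silicon carbide.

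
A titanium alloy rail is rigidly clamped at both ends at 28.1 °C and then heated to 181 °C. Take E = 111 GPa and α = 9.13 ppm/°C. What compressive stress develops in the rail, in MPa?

ΔT = 152.9 K. Constrained thermal stress σ = E·α·ΔT = 111.0×10³ MPa × 9.13×10⁻⁶ × 152.9 = 155 MPa (compressive).

155 MPa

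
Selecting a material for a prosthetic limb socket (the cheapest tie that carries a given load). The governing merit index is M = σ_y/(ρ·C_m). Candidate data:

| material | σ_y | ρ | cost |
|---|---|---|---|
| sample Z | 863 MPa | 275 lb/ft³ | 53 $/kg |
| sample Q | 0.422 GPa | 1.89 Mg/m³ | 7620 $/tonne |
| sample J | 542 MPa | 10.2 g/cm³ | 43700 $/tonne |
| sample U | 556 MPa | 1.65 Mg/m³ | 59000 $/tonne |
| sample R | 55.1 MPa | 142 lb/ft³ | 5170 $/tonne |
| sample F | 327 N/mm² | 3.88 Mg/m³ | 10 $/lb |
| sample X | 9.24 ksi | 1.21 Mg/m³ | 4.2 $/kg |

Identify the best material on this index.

Putting every candidate on a common basis:
  sample Z: σ_y = 863.0 MPa, ρ = 4405 kg/m³, cost = 53.00 $/kg
  sample Q: σ_y = 422.0 MPa, ρ = 1890 kg/m³, cost = 7.620 $/kg
  sample J: σ_y = 542.0 MPa, ρ = 10200 kg/m³, cost = 43.70 $/kg
  sample U: σ_y = 556.0 MPa, ρ = 1650 kg/m³, cost = 59.00 $/kg
  sample R: σ_y = 55.10 MPa, ρ = 2275 kg/m³, cost = 5.170 $/kg
  sample F: σ_y = 327.0 MPa, ρ = 3880 kg/m³, cost = 22.05 $/kg
  sample X: σ_y = 63.71 MPa, ρ = 1210 kg/m³, cost = 4.200 $/kg
  sample Q: M = 29.3 kN·m per $
  sample X: M = 12.5 kN·m per $
  sample U: M = 5.71 kN·m per $
  sample R: M = 4.69 kN·m per $
  sample F: M = 3.82 kN·m per $
  sample Z: M = 3.70 kN·m per $
  sample J: M = 1.22 kN·m per $
Sample Q has the largest M.

sample Q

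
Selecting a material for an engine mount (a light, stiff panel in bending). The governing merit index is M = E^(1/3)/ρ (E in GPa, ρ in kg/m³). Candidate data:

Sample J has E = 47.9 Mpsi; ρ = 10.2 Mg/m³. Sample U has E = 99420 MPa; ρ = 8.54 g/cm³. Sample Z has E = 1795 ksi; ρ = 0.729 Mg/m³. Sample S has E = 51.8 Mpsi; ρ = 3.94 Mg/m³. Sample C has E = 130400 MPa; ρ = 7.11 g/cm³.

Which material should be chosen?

sample Z

Convert each candidate to consistent units, then evaluate M:
  sample J: E = 330.3 GPa, ρ = 10200 kg/m³
  sample U: E = 99.42 GPa, ρ = 8540 kg/m³
  sample Z: E = 12.38 GPa, ρ = 729.0 kg/m³
  sample S: E = 357.1 GPa, ρ = 3940 kg/m³
  sample C: E = 130.4 GPa, ρ = 7110 kg/m³
  sample Z: M = 3.17×10⁻³
  sample S: M = 1.80×10⁻³
  sample C: M = 0.713×10⁻³
  sample J: M = 0.678×10⁻³
  sample U: M = 0.542×10⁻³
Sample Z has the largest M.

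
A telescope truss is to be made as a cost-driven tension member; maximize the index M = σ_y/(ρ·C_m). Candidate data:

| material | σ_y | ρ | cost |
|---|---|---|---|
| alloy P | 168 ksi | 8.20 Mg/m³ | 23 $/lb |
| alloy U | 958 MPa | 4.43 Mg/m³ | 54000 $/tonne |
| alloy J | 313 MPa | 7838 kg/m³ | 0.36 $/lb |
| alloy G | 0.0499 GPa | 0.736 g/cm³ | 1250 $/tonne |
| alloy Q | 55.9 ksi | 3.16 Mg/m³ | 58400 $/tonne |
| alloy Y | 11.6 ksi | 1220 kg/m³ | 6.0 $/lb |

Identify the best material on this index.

In SI units:
  alloy P: σ_y = 1158 MPa, ρ = 8200 kg/m³, cost = 50.71 $/kg
  alloy U: σ_y = 958.0 MPa, ρ = 4430 kg/m³, cost = 54.00 $/kg
  alloy J: σ_y = 313.0 MPa, ρ = 7838 kg/m³, cost = 0.7937 $/kg
  alloy G: σ_y = 49.90 MPa, ρ = 736.0 kg/m³, cost = 1.250 $/kg
  alloy Q: σ_y = 385.4 MPa, ρ = 3160 kg/m³, cost = 58.40 $/kg
  alloy Y: σ_y = 79.98 MPa, ρ = 1220 kg/m³, cost = 13.23 $/kg
  alloy G: M = 54.2 kN·m per $
  alloy J: M = 50.3 kN·m per $
  alloy Y: M = 4.96 kN·m per $
  alloy U: M = 4.00 kN·m per $
  alloy P: M = 2.79 kN·m per $
  alloy Q: M = 2.09 kN·m per $
The maximum is for alloy G.

alloy G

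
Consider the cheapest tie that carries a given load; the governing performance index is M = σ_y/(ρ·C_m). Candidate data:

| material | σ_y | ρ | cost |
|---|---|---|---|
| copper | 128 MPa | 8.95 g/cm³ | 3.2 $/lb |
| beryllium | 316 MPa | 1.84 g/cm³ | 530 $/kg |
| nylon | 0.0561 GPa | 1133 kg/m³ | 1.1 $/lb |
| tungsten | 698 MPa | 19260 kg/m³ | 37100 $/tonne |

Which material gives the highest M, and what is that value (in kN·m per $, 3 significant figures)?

Putting every candidate on a common basis:
  copper: σ_y = 128.0 MPa, ρ = 8950 kg/m³, cost = 7.055 $/kg
  beryllium: σ_y = 316.0 MPa, ρ = 1840 kg/m³, cost = 530.0 $/kg
  nylon: σ_y = 56.10 MPa, ρ = 1133 kg/m³, cost = 2.425 $/kg
  tungsten: σ_y = 698.0 MPa, ρ = 19260 kg/m³, cost = 37.10 $/kg
  nylon: M = 20.4 kN·m per $
  copper: M = 2.03 kN·m per $
  tungsten: M = 0.977 kN·m per $
  beryllium: M = 0.324 kN·m per $
The maximum is for nylon.

nylon, M = 20.4 kN·m per $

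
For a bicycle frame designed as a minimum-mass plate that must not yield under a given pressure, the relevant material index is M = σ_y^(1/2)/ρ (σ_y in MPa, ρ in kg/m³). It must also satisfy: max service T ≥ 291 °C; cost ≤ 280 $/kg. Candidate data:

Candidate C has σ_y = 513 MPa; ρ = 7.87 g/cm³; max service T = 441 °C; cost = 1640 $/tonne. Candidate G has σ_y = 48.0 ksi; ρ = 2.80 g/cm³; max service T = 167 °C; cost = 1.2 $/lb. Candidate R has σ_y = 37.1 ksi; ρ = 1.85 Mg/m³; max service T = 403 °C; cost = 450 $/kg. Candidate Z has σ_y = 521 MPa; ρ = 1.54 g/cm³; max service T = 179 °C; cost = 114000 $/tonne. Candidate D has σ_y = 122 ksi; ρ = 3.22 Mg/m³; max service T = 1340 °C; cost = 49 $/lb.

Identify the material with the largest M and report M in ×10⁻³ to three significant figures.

candidate D, M = 9.01×10⁻³

Screen on constraints: max service T ≥ 291 °C; cost ≤ 280 $/kg. Survivors: candidate C, candidate D.
In SI units:
  candidate C: σ_y = 513.0 MPa, ρ = 7870 kg/m³
  candidate D: σ_y = 841.2 MPa, ρ = 3220 kg/m³
  candidate D: M = 9.01×10⁻³
  candidate C: M = 2.88×10⁻³
Candidate D ranks first.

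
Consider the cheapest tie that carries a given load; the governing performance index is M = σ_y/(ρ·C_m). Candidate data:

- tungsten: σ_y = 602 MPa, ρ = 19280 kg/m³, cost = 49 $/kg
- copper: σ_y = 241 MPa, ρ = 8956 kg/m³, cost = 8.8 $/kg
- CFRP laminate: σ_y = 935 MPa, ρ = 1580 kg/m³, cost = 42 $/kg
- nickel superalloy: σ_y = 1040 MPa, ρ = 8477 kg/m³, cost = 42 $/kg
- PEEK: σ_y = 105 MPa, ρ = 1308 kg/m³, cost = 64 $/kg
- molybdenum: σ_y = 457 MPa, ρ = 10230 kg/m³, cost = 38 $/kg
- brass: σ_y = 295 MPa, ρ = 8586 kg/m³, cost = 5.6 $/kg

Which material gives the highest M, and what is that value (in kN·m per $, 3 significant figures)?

Computing M directly (units already consistent):
  CFRP laminate: M = 14.1 kN·m per $
  brass: M = 6.14 kN·m per $
  copper: M = 3.06 kN·m per $
  nickel superalloy: M = 2.92 kN·m per $
  PEEK: M = 1.25 kN·m per $
  molybdenum: M = 1.18 kN·m per $
  tungsten: M = 0.637 kN·m per $
The maximum is for CFRP laminate.

CFRP laminate, M = 14.1 kN·m per $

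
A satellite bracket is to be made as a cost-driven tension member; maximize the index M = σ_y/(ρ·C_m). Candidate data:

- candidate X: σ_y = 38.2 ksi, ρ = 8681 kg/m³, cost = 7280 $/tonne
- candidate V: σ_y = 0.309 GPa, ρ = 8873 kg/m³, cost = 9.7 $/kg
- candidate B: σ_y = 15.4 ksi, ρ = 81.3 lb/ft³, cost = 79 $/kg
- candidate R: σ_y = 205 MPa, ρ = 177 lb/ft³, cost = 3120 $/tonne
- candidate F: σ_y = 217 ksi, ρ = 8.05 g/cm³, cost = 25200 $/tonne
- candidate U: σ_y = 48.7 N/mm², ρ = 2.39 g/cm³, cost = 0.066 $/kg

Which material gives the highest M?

candidate U

After converting to SI:
  candidate X: σ_y = 263.4 MPa, ρ = 8681 kg/m³, cost = 7.280 $/kg
  candidate V: σ_y = 309.0 MPa, ρ = 8873 kg/m³, cost = 9.700 $/kg
  candidate B: σ_y = 106.2 MPa, ρ = 1302 kg/m³, cost = 79.00 $/kg
  candidate R: σ_y = 205.0 MPa, ρ = 2835 kg/m³, cost = 3.120 $/kg
  candidate F: σ_y = 1496 MPa, ρ = 8050 kg/m³, cost = 25.20 $/kg
  candidate U: σ_y = 48.70 MPa, ρ = 2390 kg/m³, cost = 0.06600 $/kg
  candidate U: M = 309 kN·m per $
  candidate R: M = 23.2 kN·m per $
  candidate F: M = 7.38 kN·m per $
  candidate X: M = 4.17 kN·m per $
  candidate V: M = 3.59 kN·m per $
  candidate B: M = 1.03 kN·m per $
The maximum is for candidate U.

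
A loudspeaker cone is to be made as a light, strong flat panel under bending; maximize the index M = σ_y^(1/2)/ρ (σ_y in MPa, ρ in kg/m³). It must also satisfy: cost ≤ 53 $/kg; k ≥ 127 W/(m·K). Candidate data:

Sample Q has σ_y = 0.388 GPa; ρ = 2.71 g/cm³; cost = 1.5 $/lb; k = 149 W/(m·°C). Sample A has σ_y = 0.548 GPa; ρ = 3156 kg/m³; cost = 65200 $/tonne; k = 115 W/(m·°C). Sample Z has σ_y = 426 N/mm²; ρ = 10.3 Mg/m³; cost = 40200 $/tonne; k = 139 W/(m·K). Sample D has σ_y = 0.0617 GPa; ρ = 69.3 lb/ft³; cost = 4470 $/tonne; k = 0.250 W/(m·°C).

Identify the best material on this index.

Screen on constraints: cost ≤ 53 $/kg; k ≥ 127 W/(m·K). Survivors: sample Q, sample Z.
Normalizing units and computing the index:
  sample Q: σ_y = 388.0 MPa, ρ = 2710 kg/m³
  sample Z: σ_y = 426.0 MPa, ρ = 10300 kg/m³
  sample Q: M = 7.27×10⁻³
  sample Z: M = 2.00×10⁻³
The maximum is for sample Q.

sample Q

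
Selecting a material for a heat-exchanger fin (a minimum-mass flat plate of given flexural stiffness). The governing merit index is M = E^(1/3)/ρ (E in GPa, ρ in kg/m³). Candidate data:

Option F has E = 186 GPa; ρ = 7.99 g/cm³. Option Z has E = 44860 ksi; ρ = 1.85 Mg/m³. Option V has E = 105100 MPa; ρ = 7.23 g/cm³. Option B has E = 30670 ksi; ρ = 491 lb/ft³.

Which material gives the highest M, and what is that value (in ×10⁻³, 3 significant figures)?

option Z, M = 3.66×10⁻³

Putting every candidate on a common basis:
  option F: E = 186.0 GPa, ρ = 7990 kg/m³
  option Z: E = 309.3 GPa, ρ = 1850 kg/m³
  option V: E = 105.1 GPa, ρ = 7230 kg/m³
  option B: E = 211.5 GPa, ρ = 7865 kg/m³
  option Z: M = 3.66×10⁻³
  option B: M = 0.757×10⁻³
  option F: M = 0.714×10⁻³
  option V: M = 0.653×10⁻³
Highest index: option Z.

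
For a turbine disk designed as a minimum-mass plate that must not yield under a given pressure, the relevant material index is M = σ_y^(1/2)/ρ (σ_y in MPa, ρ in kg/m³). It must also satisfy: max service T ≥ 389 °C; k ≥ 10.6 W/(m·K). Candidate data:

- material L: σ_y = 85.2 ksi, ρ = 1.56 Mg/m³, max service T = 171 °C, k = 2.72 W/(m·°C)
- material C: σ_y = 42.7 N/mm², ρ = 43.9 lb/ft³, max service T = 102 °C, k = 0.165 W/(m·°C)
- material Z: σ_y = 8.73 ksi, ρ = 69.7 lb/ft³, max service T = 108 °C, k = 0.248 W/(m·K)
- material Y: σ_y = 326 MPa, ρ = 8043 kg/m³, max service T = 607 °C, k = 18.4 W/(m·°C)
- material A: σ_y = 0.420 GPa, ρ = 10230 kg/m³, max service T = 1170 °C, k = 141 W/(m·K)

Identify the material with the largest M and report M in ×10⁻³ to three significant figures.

material Y, M = 2.24×10⁻³

Screen on constraints: max service T ≥ 389 °C; k ≥ 10.6 W/(m·K). Survivors: material Y, material A.
Convert each candidate to consistent units, then evaluate M:
  material Y: σ_y = 326.0 MPa, ρ = 8043 kg/m³
  material A: σ_y = 420.0 MPa, ρ = 10230 kg/m³
  material Y: M = 2.24×10⁻³
  material A: M = 2.00×10⁻³
Material Y ranks first.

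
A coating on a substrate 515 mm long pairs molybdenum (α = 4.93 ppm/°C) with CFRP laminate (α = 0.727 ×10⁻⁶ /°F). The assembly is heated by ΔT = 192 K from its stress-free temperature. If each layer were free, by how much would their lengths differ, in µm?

358 µm

CFRP laminate: α = 0.727×10⁻⁶/°F × 9/5 = 1.31×10⁻⁶/K.
Δα = |4.93 − 1.31|×10⁻⁶/K = 3.62×10⁻⁶/K.
ΔL_mismatch = Δα·L·ΔT = 3.62×10⁻⁶ × 515.0 mm × 192.0 K = 358 µm.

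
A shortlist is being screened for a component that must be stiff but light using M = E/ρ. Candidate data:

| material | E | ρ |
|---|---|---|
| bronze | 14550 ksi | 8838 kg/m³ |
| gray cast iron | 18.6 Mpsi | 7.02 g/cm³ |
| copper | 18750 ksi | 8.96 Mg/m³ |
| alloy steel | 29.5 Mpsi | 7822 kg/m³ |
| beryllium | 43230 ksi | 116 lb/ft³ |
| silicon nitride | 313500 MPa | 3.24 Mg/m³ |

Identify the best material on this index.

beryllium

After converting to SI:
  bronze: E = 100.3 GPa, ρ = 8838 kg/m³
  gray cast iron: E = 128.2 GPa, ρ = 7020 kg/m³
  copper: E = 129.3 GPa, ρ = 8960 kg/m³
  alloy steel: E = 203.4 GPa, ρ = 7822 kg/m³
  beryllium: E = 298.1 GPa, ρ = 1858 kg/m³
  silicon nitride: E = 313.5 GPa, ρ = 3240 kg/m³
  beryllium: M = 160 MN·m/kg
  silicon nitride: M = 96.8 MN·m/kg
  alloy steel: M = 26.0 MN·m/kg
  gray cast iron: M = 18.3 MN·m/kg
  copper: M = 14.4 MN·m/kg
  bronze: M = 11.4 MN·m/kg
Beryllium has the largest M.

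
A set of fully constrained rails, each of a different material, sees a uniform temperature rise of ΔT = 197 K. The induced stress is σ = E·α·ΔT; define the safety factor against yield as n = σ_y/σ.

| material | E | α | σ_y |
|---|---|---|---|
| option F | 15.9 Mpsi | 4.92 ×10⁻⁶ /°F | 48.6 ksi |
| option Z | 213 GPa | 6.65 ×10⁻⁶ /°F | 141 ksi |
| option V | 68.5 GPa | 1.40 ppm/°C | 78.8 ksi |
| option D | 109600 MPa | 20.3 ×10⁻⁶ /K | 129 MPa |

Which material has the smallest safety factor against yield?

option D

With everything in SI (GPa, ×10⁻⁶/K, MPa):
  option F: E = 109.6, α = 8.86, σ_y = 335.1 → σ = 191 MPa, n = 1.75
  option Z: E = 213.0, α = 12.0, σ_y = 972.2 → σ = 502 MPa, n = 1.94
  option V: E = 68.50, α = 1.40, σ_y = 543.3 → σ = 18.9 MPa, n = 28.8
  option D: E = 109.6, α = 20.3, σ_y = 129.0 → σ = 438 MPa, n = 0.294
Smallest n: option D with n = 0.294.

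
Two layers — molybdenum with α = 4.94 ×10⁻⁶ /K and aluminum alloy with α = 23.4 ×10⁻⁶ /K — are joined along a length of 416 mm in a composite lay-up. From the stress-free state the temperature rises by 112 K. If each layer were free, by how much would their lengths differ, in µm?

860 µm

Δα = |4.94 − 23.4|×10⁻⁶/K = 18.5×10⁻⁶/K.
ΔL_mismatch = Δα·L·ΔT = 18.5×10⁻⁶ × 416.0 mm × 112.0 K = 860 µm.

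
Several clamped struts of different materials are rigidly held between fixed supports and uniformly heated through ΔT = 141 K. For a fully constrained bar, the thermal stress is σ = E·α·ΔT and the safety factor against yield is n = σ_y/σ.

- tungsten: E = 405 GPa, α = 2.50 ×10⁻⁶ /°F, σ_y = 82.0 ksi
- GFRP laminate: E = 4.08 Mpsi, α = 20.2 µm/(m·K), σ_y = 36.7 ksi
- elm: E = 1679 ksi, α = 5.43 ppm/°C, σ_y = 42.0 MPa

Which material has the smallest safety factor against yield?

tungsten

In consistent units (E in GPa, α in ×10⁻⁶/K, σ_y in MPa):
  tungsten: E = 405.0, α = 4.50, σ_y = 565.4 → σ = 257 MPa, n = 2.20
  GFRP laminate: E = 28.13, α = 20.2, σ_y = 253.0 → σ = 80.1 MPa, n = 3.16
  elm: E = 11.58, α = 5.43, σ_y = 42.00 → σ = 8.86 MPa, n = 4.74
The minimum is tungsten at n = 2.20.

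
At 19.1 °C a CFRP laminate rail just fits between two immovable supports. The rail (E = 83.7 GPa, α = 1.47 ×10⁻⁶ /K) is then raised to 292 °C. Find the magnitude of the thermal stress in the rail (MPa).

33.6 MPa

ΔT = 272.9 K. Constrained thermal stress σ = E·α·ΔT = 83.70×10³ MPa × 1.47×10⁻⁶ × 272.9 = 33.6 MPa (compressive).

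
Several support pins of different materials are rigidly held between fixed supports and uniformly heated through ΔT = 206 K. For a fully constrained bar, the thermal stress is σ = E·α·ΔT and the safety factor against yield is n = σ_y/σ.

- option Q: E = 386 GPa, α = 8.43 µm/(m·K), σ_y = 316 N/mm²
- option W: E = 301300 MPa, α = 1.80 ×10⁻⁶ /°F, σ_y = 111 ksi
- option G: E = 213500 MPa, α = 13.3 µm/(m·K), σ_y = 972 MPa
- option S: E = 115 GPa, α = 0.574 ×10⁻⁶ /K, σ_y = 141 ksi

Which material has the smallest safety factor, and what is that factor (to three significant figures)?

option Q, n = 0.471

With everything in SI (GPa, ×10⁻⁶/K, MPa):
  option Q: E = 386.0, α = 8.43, σ_y = 316.0 → σ = 670 MPa, n = 0.471
  option W: E = 301.3, α = 3.24, σ_y = 765.3 → σ = 201 MPa, n = 3.81
  option G: E = 213.5, α = 13.3, σ_y = 972.0 → σ = 585 MPa, n = 1.66
  option S: E = 115.0, α = 0.574, σ_y = 972.2 → σ = 13.6 MPa, n = 71.5
Option Q has the lowest safety factor, n = 0.471.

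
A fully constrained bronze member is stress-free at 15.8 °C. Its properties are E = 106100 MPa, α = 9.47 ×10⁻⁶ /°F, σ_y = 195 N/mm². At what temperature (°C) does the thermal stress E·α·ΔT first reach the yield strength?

124 °C

E = 106100 MPa = 106.1 GPa.
α = 9.47×10⁻⁶/°F × 9/5 = 17.0×10⁻⁶/K.
σ_y = 195 N/mm² = 195.0 MPa.
E·α·ΔT = 195.0 MPa ⇒ ΔT = 195.0 / (106.1×10³ × 17.0×10⁻⁶) = 107.8 K.
T = 15.8 + 107.8 = 123.6 °C.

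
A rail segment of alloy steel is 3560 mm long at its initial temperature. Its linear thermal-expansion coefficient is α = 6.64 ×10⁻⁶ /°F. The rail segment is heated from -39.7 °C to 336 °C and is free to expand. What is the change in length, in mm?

16.0 mm

Convert α: 6.64×10⁻⁶/°F × (9/5) = 12.0×10⁻⁶/K.
ΔT = 336 − (-39.7) = 375.7 K.
ΔL = α·L₀·ΔT = 12.0×10⁻⁶ × 3560 mm × 375.7 K = 16.0 mm.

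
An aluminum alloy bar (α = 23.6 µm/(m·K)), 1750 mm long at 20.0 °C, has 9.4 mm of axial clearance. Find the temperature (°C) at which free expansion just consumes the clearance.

248 °C

α·L₀·ΔT = 9.4 mm ⇒ ΔT = 9.4 / (23.6×10⁻⁶ × 1750.0) = 227.6 K.
T = 20.0 + 227.6 = 247.6 °C.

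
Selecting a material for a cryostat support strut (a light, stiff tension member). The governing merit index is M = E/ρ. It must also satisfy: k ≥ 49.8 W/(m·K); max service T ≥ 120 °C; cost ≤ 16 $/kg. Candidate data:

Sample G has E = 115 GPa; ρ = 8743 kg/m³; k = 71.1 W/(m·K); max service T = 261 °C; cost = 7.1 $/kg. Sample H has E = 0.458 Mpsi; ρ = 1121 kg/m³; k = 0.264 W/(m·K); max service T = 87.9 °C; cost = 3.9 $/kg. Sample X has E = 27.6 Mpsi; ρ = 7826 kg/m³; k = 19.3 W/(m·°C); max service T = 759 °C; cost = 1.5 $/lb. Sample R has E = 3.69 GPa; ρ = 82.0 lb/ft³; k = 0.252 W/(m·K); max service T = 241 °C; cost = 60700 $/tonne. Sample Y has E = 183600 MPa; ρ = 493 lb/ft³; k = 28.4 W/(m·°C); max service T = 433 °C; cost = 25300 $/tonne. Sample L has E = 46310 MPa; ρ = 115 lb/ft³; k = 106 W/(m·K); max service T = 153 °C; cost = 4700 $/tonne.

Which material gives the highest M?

sample L

Screen on constraints: k ≥ 49.8 W/(m·K); max service T ≥ 120 °C; cost ≤ 16 $/kg. Survivors: sample G, sample L.
Convert each candidate to consistent units, then evaluate M:
  sample G: E = 115.0 GPa, ρ = 8743 kg/m³
  sample L: E = 46.31 GPa, ρ = 1842 kg/m³
  sample L: M = 25.1 MN·m/kg
  sample G: M = 13.2 MN·m/kg
Sample L ranks first.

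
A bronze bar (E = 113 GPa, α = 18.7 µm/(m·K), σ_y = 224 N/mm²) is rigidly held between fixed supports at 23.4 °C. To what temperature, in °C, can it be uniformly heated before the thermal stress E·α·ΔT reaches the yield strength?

σ_y = 224 N/mm² = 224.0 MPa.
E·α·ΔT = 224.0 MPa ⇒ ΔT = 224.0 / (113.0×10³ × 18.7×10⁻⁶) = 106.0 K.
T = 23.4 + 106.0 = 129.4 °C.

129 °C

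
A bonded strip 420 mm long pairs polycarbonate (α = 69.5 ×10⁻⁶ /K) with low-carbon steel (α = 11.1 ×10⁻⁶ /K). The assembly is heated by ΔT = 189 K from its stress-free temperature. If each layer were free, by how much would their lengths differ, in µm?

Δα = |69.5 − 11.1|×10⁻⁶/K = 58.4×10⁻⁶/K.
ΔL_mismatch = Δα·L·ΔT = 58.4×10⁻⁶ × 420.0 mm × 189.0 K = 4640 µm.

4640 µm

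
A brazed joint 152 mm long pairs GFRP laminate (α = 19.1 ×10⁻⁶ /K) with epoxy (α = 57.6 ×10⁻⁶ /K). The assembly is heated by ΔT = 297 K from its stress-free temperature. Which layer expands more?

α(GFRP laminate) = 19.1×10⁻⁶/K vs α(epoxy) = 57.6×10⁻⁶/K.
Higher α expands more for the same ΔT: epoxy.

epoxy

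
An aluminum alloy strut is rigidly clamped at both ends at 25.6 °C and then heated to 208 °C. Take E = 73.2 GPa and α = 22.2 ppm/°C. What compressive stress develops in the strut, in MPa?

296 MPa

ΔT = 182.4 K. Constrained thermal stress σ = E·α·ΔT = 73.20×10³ MPa × 22.2×10⁻⁶ × 182.4 = 296 MPa (compressive).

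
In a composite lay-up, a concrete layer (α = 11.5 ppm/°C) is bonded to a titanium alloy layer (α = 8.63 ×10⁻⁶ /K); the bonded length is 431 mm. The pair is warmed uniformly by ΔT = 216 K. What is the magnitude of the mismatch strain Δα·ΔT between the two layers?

6.20×10⁻⁴

Δα = |11.5 − 8.63|×10⁻⁶/K = 2.87×10⁻⁶/K.
Mismatch strain = Δα·ΔT = 2.87×10⁻⁶ × 216.0 = 6.20×10⁻⁴.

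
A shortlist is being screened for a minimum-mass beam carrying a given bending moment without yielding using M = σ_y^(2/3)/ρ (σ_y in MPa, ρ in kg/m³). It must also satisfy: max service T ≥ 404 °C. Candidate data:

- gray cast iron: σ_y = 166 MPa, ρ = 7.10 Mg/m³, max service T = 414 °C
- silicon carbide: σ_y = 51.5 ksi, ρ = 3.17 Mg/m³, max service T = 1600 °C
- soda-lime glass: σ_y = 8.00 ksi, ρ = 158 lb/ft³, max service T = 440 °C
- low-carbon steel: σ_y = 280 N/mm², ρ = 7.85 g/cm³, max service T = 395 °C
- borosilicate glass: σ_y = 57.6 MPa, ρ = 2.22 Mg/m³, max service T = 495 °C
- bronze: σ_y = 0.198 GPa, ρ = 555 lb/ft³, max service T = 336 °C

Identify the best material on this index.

Screen on constraints: max service T ≥ 404 °C. Survivors: gray cast iron, silicon carbide, soda-lime glass, borosilicate glass.
In SI units:
  gray cast iron: σ_y = 166.0 MPa, ρ = 7100 kg/m³
  silicon carbide: σ_y = 355.1 MPa, ρ = 3170 kg/m³
  soda-lime glass: σ_y = 55.16 MPa, ρ = 2531 kg/m³
  borosilicate glass: σ_y = 57.60 MPa, ρ = 2220 kg/m³
  silicon carbide: M = 15.8×10⁻³
  borosilicate glass: M = 6.72×10⁻³
  soda-lime glass: M = 5.73×10⁻³
  gray cast iron: M = 4.25×10⁻³
Silicon carbide has the largest M.

silicon carbide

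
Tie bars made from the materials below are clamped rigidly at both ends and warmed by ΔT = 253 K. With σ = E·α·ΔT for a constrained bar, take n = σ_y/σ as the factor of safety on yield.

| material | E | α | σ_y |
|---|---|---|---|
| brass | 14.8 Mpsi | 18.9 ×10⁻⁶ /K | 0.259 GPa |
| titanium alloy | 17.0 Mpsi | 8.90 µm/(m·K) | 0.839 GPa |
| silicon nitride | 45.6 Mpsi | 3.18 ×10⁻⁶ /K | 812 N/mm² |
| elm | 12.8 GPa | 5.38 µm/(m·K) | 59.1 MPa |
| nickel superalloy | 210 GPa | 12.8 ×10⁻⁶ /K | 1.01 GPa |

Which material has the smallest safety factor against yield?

Per material, after unit conversion:
  brass: E = 102.0, α = 18.9, σ_y = 259.0 → σ = 488 MPa, n = 0.531
  titanium alloy: E = 117.2, α = 8.90, σ_y = 839.0 → σ = 264 MPa, n = 3.18
  silicon nitride: E = 314.4, α = 3.18, σ_y = 812.0 → σ = 253 MPa, n = 3.21
  elm: E = 12.80, α = 5.38, σ_y = 59.10 → σ = 17.4 MPa, n = 3.39
  nickel superalloy: E = 210.0, α = 12.8, σ_y = 1010 → σ = 680 MPa, n = 1.49
The minimum is brass at n = 0.531.

brass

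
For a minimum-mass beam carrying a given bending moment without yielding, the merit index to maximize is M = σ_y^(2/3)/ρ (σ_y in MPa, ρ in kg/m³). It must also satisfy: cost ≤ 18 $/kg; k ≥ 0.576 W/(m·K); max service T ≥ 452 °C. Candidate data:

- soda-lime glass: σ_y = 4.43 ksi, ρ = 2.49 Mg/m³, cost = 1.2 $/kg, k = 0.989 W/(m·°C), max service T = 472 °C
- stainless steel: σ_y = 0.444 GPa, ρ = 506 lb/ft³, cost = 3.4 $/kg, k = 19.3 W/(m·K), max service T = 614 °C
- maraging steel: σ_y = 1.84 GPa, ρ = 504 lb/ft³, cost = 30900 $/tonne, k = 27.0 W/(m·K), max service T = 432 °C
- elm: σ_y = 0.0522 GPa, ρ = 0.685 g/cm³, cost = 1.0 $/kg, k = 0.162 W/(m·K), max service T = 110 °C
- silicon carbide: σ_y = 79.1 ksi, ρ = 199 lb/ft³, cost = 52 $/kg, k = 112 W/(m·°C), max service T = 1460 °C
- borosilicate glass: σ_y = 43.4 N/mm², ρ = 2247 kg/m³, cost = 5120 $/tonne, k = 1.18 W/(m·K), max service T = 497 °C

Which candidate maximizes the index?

stainless steel

Screen on constraints: cost ≤ 18 $/kg; k ≥ 0.576 W/(m·K); max service T ≥ 452 °C. Survivors: soda-lime glass, stainless steel, borosilicate glass.
Convert each candidate to consistent units, then evaluate M:
  soda-lime glass: σ_y = 30.54 MPa, ρ = 2490 kg/m³
  stainless steel: σ_y = 444.0 MPa, ρ = 8105 kg/m³
  borosilicate glass: σ_y = 43.40 MPa, ρ = 2247 kg/m³
  stainless steel: M = 7.18×10⁻³
  borosilicate glass: M = 5.50×10⁻³
  soda-lime glass: M = 3.92×10⁻³
Stainless steel ranks first.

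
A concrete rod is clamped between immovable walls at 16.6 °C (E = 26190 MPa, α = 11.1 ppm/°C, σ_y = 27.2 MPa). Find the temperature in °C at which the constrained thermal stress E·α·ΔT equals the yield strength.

110 °C

E = 26190 MPa = 26.19 GPa.
E·α·ΔT = 27.20 MPa ⇒ ΔT = 27.20 / (26.19×10³ × 11.1×10⁻⁶) = 93.56 K.
T = 16.6 + 93.56 = 110.2 °C.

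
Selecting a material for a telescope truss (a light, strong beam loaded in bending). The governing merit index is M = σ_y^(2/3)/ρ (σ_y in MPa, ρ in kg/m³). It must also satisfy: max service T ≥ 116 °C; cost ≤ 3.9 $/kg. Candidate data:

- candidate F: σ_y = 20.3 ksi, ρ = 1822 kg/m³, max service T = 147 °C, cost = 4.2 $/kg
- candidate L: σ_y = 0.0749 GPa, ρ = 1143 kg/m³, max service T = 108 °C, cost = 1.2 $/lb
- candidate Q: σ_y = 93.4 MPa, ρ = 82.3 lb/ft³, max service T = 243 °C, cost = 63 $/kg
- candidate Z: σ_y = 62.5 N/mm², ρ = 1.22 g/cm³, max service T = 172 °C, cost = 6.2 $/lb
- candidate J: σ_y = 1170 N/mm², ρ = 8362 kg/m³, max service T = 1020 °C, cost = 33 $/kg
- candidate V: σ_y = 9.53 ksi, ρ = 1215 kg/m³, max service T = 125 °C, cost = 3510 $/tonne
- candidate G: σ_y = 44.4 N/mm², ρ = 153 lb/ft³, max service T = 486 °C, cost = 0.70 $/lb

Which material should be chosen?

candidate V

Screen on constraints: max service T ≥ 116 °C; cost ≤ 3.9 $/kg. Survivors: candidate V, candidate G.
Convert each candidate to consistent units, then evaluate M:
  candidate V: σ_y = 65.71 MPa, ρ = 1215 kg/m³
  candidate G: σ_y = 44.40 MPa, ρ = 2451 kg/m³
  candidate V: M = 13.4×10⁻³
  candidate G: M = 5.12×10⁻³
Candidate V has the largest M.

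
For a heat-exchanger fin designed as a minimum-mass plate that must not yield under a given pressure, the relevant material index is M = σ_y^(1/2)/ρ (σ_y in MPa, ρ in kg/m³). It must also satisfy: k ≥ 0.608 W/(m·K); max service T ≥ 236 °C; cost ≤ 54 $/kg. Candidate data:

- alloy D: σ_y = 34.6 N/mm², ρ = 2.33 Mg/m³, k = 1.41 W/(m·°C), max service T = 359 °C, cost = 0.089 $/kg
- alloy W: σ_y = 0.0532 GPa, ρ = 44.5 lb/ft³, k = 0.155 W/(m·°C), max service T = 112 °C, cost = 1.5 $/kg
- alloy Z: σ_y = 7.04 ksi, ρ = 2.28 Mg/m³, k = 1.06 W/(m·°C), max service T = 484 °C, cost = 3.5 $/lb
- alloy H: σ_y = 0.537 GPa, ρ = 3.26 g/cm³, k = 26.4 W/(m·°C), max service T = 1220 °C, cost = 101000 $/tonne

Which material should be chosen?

Screen on constraints: k ≥ 0.608 W/(m·K); max service T ≥ 236 °C; cost ≤ 54 $/kg. Survivors: alloy D, alloy Z.
Normalizing units and computing the index:
  alloy D: σ_y = 34.60 MPa, ρ = 2330 kg/m³
  alloy Z: σ_y = 48.54 MPa, ρ = 2280 kg/m³
  alloy Z: M = 3.06×10⁻³
  alloy D: M = 2.52×10⁻³
The maximum is for alloy Z.

alloy Z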